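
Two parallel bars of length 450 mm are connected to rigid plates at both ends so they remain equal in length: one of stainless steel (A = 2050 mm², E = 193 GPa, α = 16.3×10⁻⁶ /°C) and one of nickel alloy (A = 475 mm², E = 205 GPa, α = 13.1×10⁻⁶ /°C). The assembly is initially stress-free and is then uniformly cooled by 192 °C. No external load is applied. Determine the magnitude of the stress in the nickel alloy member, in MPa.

Equilibrium of a rigid end plate with no external load gives equal and opposite internal forces ±P in the two members. Since α_{stainless steel} > α_{nickel alloy}, cooling drives the stainless steel into tension and the nickel alloy into compression.
Compatibility of the two members (thermal + elastic change equal): (α₁ − α₂)ΔT = P·[1/(A₁E₁) + 1/(A₂E₂)].
|α₁ − α₂|·ΔT = 3.2×10⁻⁶ × 192 = 0.0006144.
1/(A₁E₁) + 1/(A₂E₂) = 1/(2050×193×10³) + 1/(475×205×10³) = 1.28×10⁻⁸ N⁻¹.
So P = 0.0006144 / 1.28×10⁻⁸ = 48.01 kN.
σ_{nickel alloy} = P/A₂ = 48010/475 = 101.1 MPa, compressive.

σ ≈ 101 MPa (compressive)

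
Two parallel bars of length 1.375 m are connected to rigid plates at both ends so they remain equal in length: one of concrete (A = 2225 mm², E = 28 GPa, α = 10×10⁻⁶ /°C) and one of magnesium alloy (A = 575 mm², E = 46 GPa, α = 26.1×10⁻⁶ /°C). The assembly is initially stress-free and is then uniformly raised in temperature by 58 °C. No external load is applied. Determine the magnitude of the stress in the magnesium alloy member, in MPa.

Both members must finish at the same length. With the larger α, the magnesium alloy tends to over-expand; the plates restrain it, putting the magnesium alloy in compression and the concrete in tension. With no external load the two internal forces are equal and opposite, magnitude P.
Setting the final lengths equal and cancelling L: (α₁ − α₂)ΔT = P/(A₁E₁) + P/(A₂E₂).
|α₁ − α₂|·ΔT = 16.1×10⁻⁶ × 58 = 0.0009338.
1/(A₁E₁) + 1/(A₂E₂) = 1/(2225×28×10³) + 1/(575×46×10³) = 5.386×10⁻⁸ N⁻¹.
P = 0.0009338 / 5.386×10⁻⁸ = 17340 N = 17.34 kN.
σ_{magnesium alloy} = P/A₂ = 17340/575 = 30.15 MPa, compressive.

σ ≈ 30.2 MPa (compressive)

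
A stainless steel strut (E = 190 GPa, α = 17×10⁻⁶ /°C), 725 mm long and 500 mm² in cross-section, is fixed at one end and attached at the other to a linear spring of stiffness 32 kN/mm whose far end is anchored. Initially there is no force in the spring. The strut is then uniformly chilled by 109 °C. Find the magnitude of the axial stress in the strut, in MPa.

σ ≈ 69.1 MPa (tensile)

Free thermal contraction: δ_free = αΔT L = 17×10⁻⁶ × 109 × 725 = 1.343 mm.
With a force P in the spring, the elastic change of the strut is PL/(AE) and that of the spring is P/k; compatibility requires their sum to equal δ_free.
So P = δ_free / [L/(AE) + 1/k] = 1.343 / [ 725/(500×190×10³) + 1/(32×10³) ].
P = 1.343 / 3.888×10⁻⁵ = 34550 N.
σ = P/A = 34550/500 = 69.1 MPa.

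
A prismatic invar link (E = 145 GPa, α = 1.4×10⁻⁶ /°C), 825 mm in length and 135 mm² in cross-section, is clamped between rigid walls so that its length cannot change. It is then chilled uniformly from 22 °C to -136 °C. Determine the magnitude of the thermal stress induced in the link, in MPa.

σ ≈ 32.1 MPa (tensile)

With length fixed, the mechanical strain must cancel the thermal strain αΔT = 1.4×10⁻⁶ × 158 = 221.2×10⁻⁶.
The stress required to suppress this strain is σ = Eε = 145×10³ × 221.2×10⁻⁶ = 32.07 MPa, tensile since the link is trying to contract.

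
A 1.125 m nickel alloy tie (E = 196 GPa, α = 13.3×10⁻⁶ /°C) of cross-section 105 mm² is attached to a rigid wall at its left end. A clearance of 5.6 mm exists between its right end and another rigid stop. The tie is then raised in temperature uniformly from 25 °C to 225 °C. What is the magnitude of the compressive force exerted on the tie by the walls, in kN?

Free thermal elongation = αΔT L = 13.3×10⁻⁶ × 200 × 1125 = 2.993 mm.
This is smaller than the 5.6 mm clearance, so the tie expands freely without reaching the stop — the stress is zero.

P ≈ 0 kN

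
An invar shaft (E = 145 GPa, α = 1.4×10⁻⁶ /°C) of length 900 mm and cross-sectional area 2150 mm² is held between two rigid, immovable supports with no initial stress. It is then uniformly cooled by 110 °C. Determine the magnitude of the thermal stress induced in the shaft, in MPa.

σ ≈ 22.3 MPa (tensile)

The supports are rigid, so the total axial strain is zero. The restrained thermal strain is ε = αΔT = 1.4×10⁻⁶ × 110 = 154×10⁻⁶.
The stress required to suppress this strain is σ = Eε = 145×10³ × 154×10⁻⁶ = 22.33 MPa, tensile since the shaft is trying to contract.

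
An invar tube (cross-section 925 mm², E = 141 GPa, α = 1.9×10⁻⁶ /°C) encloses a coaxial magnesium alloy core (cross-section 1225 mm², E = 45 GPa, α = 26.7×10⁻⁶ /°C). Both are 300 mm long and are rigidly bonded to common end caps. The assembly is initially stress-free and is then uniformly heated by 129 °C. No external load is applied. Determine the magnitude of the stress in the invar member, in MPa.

σ ≈ 134 MPa (tensile)

Both members must finish at the same length. With the larger α, the magnesium alloy tends to over-expand; the plates restrain it, putting the magnesium alloy in compression and the invar in tension. With no external load the two internal forces are equal and opposite, magnitude P.
Setting the final lengths equal and cancelling L: (α₁ − α₂)ΔT = P/(A₁E₁) + P/(A₂E₂).
|α₁ − α₂|·ΔT = 24.8×10⁻⁶ × 129 = 0.003199.
1/(A₁E₁) + 1/(A₂E₂) = 1/(925×141×10³) + 1/(1225×45×10³) = 2.581×10⁻⁸ N⁻¹.
P = 0.003199 / 2.581×10⁻⁸ = 124000 N = 124 kN.
σ_{invar} = P/A₁ = 124000/925 = 134 MPa, tensile.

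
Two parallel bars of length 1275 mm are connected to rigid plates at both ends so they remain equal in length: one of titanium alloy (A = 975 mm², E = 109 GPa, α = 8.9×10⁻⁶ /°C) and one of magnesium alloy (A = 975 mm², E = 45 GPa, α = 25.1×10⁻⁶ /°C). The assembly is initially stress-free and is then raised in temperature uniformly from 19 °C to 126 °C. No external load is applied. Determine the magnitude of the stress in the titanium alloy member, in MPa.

σ ≈ 55.2 MPa (tensile)

The magnesium alloy has the larger α, so on heating it would change length more than the titanium alloy if both were free. The rigid plates force a common final length, so the magnesium alloy is put into compression and the titanium alloy into tension, with equal and opposite forces P (no external load).
Equating the net (thermal + elastic) strains gives |α₁ − α₂|·ΔT = P·[1/(A₁E₁) + 1/(A₂E₂)].
|α₁ − α₂|·ΔT = 16.2×10⁻⁶ × 107 = 0.001733.
1/(A₁E₁) + 1/(A₂E₂) = 1/(975×109×10³) + 1/(975×45×10³) = 3.22×10⁻⁸ N⁻¹.
P = 0.001733 / 3.22×10⁻⁸ = 53830 N = 53.83 kN.
σ_{titanium alloy} = P/A₁ = 53830/975 = 55.21 MPa, tensile.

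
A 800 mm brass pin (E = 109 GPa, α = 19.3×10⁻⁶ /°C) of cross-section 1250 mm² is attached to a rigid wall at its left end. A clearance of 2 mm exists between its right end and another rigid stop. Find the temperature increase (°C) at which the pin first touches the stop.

ΔT ≈ 130 °C

The gap closes when αΔT L = 2 mm, since the pin is still unstressed at that instant.
So ΔT = g/(αL) = 2/(19.3×10⁻⁶ × 800) = 129.5 °C.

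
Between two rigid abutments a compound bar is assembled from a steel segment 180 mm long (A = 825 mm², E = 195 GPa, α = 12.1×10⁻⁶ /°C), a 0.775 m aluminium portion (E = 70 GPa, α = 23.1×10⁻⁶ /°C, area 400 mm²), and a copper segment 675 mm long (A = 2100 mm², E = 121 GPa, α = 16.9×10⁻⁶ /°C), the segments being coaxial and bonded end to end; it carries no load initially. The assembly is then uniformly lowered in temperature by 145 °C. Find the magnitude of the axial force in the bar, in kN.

P ≈ 145 kN (tensile)

Free thermal contraction of the whole bar: Σ αᵢΔT Lᵢ = 12.1×10⁻⁶×145×180 + 23.1×10⁻⁶×145×775 + 16.9×10⁻⁶×145×675 = 4.566 mm.
The rigid supports impose zero overall length change; the single axial force P common to all segments must satisfy P Σ Lᵢ/(AᵢEᵢ) = δ_free.
The series flexibility is Σ Lᵢ/(AᵢEᵢ) = 180/(825×195×10³) + 775/(400×70×10³) + 675/(2100×121×10³) = 3.145×10⁻⁵ mm/N.
P = 4.566 / 3.145×10⁻⁵ = 145200 N = 145.2 kN, tensile.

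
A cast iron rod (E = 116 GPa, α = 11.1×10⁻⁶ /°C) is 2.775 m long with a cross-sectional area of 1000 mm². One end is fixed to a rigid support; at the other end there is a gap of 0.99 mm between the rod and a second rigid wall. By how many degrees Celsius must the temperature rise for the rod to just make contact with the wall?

Contact occurs when the free expansion equals the gap: αΔT L = 0.99 mm.
ΔT = 0.99 / (11.1×10⁻⁶ × 2775) = 32.14 °C.

ΔT ≈ 32.1 °C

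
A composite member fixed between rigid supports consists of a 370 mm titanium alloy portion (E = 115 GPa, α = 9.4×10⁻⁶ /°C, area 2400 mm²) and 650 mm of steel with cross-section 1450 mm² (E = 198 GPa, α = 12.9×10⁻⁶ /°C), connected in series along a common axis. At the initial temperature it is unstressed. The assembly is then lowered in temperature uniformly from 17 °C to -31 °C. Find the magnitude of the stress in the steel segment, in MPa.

σ ≈ 109 MPa (tensile)

If the supports were absent, the total length change would be Σ αᵢΔT Lᵢ = 9.4×10⁻⁶×48×370 + 12.9×10⁻⁶×48×650 = 0.5694 mm.
The rigid supports impose zero overall length change; the single axial force P common to all segments must satisfy P Σ Lᵢ/(AᵢEᵢ) = δ_free.
The series flexibility is Σ Lᵢ/(AᵢEᵢ) = 370/(2400×115×10³) + 650/(1450×198×10³) = 3.605×10⁻⁶ mm/N.
Hence P = δ_free / Σ(L/AE) = 0.5694/3.605×10⁻⁶ = 158 kN (tensile).
σ_{steel} = P / A = 158000 / 1450 = 108.9 MPa.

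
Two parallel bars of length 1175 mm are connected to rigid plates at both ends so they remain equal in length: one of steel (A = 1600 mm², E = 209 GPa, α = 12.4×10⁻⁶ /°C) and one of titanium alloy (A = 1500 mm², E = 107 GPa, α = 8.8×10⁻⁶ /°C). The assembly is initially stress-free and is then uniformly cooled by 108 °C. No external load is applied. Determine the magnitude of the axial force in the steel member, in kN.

The steel has the larger α, so on cooling it would change length more than the titanium alloy if both were free. The rigid plates force a common final length, so the steel is put into tension and the titanium alloy into compression, with equal and opposite forces P (no external load).
Setting the final lengths equal and cancelling L: (α₁ − α₂)ΔT = P/(A₁E₁) + P/(A₂E₂).
|α₁ − α₂|·ΔT = 3.6×10⁻⁶ × 108 = 0.0003888.
1/(A₁E₁) + 1/(A₂E₂) = 1/(1600×209×10³) + 1/(1500×107×10³) = 9.221×10⁻⁹ N⁻¹.
So P = 0.0003888 / 9.221×10⁻⁹ = 42.16 kN.

P ≈ 42.2 kN (tensile in the steel)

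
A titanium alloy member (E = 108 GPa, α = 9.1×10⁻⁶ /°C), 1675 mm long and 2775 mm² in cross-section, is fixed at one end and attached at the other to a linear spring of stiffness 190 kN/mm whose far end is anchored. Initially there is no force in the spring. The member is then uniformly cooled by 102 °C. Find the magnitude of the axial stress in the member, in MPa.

The unrestrained thermal change is αΔT L = 9.1×10⁻⁶ × 102 × 1675 = 1.555 mm.
Let P be the tensile force in the spring. The member extends elastically by PL/(AE) and the spring stretches by P/k; together these equal δ_free.
P [ L/(AE) + 1/k ] = δ_free → P [ 1675/(2775×108×10³) + 1/(190×10³) ] = 1.555.
P = 1.555 / 1.085×10⁻⁵ = 143300 N.
σ = P/A = 143300/2775 = 51.63 MPa.

σ ≈ 51.6 MPa (tensile)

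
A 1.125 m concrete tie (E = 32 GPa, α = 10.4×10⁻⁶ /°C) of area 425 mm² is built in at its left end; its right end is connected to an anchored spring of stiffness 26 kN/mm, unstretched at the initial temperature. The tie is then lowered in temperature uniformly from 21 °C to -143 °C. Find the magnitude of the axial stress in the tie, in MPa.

σ ≈ 37.3 MPa (tensile)

The unrestrained thermal change is αΔT L = 10.4×10⁻⁶ × 164 × 1125 = 1.919 mm.
Let P be the tensile force in the spring. The tie extends elastically by PL/(AE) and the spring stretches by P/k; together these equal δ_free.
P [ L/(AE) + 1/k ] = δ_free → P [ 1125/(425×32×10³) + 1/(26×10³) ] = 1.919.
P = 1.919 / 0.0001212 = 15830 N.
σ = P/A = 15830/425 = 37.26 MPa.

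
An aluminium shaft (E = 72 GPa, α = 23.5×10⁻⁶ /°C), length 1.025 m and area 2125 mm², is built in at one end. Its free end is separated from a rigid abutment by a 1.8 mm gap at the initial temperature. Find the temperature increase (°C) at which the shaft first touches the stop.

ΔT ≈ 74.7 °C

Contact occurs when the free expansion equals the gap: αΔT L = 1.8 mm.
ΔT = 1.8 / (23.5×10⁻⁶ × 1025) = 74.73 °C.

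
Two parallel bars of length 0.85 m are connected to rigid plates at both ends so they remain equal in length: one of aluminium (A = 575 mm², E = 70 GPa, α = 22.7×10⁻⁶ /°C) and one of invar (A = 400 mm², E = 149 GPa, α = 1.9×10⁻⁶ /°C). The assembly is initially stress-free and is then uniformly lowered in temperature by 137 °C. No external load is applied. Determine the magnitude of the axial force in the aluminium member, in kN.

Equilibrium of a rigid end plate with no external load gives equal and opposite internal forces ±P in the two members. Since α_{aluminium} > α_{invar}, cooling drives the aluminium into tension and the invar into compression.
Setting the final lengths equal and cancelling L: (α₁ − α₂)ΔT = P/(A₁E₁) + P/(A₂E₂).
|α₁ − α₂|·ΔT = 20.8×10⁻⁶ × 137 = 0.00285.
1/(A₁E₁) + 1/(A₂E₂) = 1/(575×70×10³) + 1/(400×149×10³) = 4.162×10⁻⁸ N⁻¹.
So P = 0.00285 / 4.162×10⁻⁸ = 68.46 kN.

P ≈ 68.5 kN (tensile in the aluminium)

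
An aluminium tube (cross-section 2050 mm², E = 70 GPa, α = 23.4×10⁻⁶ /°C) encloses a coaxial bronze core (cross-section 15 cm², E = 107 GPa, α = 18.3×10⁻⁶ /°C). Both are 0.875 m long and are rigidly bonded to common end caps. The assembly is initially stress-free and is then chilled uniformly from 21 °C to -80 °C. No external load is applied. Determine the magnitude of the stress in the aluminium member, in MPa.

σ ≈ 19 MPa (tensile)

The aluminium has the larger α, so on cooling it would change length more than the bronze if both were free. The rigid plates force a common final length, so the aluminium is put into tension and the bronze into compression, with equal and opposite forces P (no external load).
Compatibility of the two members (thermal + elastic change equal): (α₁ − α₂)ΔT = P·[1/(A₁E₁) + 1/(A₂E₂)].
|α₁ − α₂|·ΔT = 5.1×10⁻⁶ × 101 = 0.0005151.
1/(A₁E₁) + 1/(A₂E₂) = 1/(2050×70×10³) + 1/(1500×107×10³) = 1.32×10⁻⁸ N⁻¹.
P = 0.0005151 / 1.32×10⁻⁸ = 39030 N = 39.03 kN.
σ_{aluminium} = P/A₁ = 39030/2050 = 19.04 MPa, tensile.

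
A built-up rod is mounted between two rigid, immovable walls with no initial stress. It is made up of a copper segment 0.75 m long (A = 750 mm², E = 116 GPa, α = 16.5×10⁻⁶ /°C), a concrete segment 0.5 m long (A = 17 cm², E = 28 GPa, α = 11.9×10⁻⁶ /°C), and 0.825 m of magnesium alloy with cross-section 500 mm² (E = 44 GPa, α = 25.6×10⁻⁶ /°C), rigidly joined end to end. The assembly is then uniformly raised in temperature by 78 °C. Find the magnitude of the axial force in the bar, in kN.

Free thermal expansion of the whole bar: Σ αᵢΔT Lᵢ = 16.5×10⁻⁶×78×750 + 11.9×10⁻⁶×78×500 + 25.6×10⁻⁶×78×825 = 3.077 mm.
The walls prevent any net length change, so an axial force P (same in every segment) develops. Compatibility: P · Σ Lᵢ/(AᵢEᵢ) = δ_free.
The series flexibility is Σ Lᵢ/(AᵢEᵢ) = 750/(750×116×10³) + 500/(1700×28×10³) + 825/(500×44×10³) = 5.662×10⁻⁵ mm/N.
So P = 3.077 / 5.662×10⁻⁵ = 54.33 kN, compressive.

P ≈ 54.3 kN (compressive)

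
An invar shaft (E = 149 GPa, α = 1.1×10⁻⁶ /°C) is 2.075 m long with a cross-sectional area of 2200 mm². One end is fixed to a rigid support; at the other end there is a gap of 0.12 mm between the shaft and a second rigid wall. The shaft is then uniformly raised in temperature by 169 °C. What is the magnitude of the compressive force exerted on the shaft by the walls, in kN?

Free thermal elongation = αΔT L = 1.1×10⁻⁶ × 169 × 2075 = 0.3857 mm.
This exceeds the 0.12 mm gap, so the wall pushes back. The portion of expansion that must be recovered elastically is δ_free − gap = 0.3857 − 0.12 = 0.2657 mm.
That suppressed elongation corresponds to σ = E·Δ/L = 149×10³ × 0.2657/2075 = 19.08 MPa.
Force on the wall = σA = 19.08 × 2200 mm² = 41.98 kN.

P ≈ 42 kN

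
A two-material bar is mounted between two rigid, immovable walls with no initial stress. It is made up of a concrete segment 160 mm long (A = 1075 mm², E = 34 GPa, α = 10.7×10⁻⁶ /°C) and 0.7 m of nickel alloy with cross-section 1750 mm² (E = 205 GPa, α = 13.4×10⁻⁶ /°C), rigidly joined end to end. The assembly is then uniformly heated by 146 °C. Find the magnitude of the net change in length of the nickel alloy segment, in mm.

If the supports were absent, the total length change would be Σ αᵢΔT Lᵢ = 10.7×10⁻⁶×146×160 + 13.4×10⁻⁶×146×700 = 1.619 mm.
The rigid supports impose zero overall length change; the single axial force P common to all segments must satisfy P Σ Lᵢ/(AᵢEᵢ) = δ_free.
The series flexibility is Σ Lᵢ/(AᵢEᵢ) = 160/(1075×34×10³) + 700/(1750×205×10³) = 6.329×10⁻⁶ mm/N.
So P = 1.619 / 6.329×10⁻⁶ = 255.9 kN, compressive.
For the nickel alloy segment, free thermal change = 13.4×10⁻⁶×146×700 = 1.369 mm and elastic change from P = 255900×700/(1750×205×10³) = 0.4993 mm; these oppose, so the net change is 0.87 mm (segment lengthens).

|ΔL| ≈ 0.87 mm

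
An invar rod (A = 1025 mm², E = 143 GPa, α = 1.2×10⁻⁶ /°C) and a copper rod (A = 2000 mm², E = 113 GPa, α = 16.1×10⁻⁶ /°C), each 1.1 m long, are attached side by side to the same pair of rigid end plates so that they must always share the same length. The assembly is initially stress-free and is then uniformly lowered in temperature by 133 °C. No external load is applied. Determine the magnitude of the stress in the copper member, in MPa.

σ ≈ 88.1 MPa (tensile)

Both members must finish at the same length. With the larger α, the copper tends to over-contract; the plates restrain it, putting the copper in tension and the invar in compression. With no external load the two internal forces are equal and opposite, magnitude P.
Compatibility of the two members (thermal + elastic change equal): (α₁ − α₂)ΔT = P·[1/(A₁E₁) + 1/(A₂E₂)].
|α₁ − α₂|·ΔT = 14.9×10⁻⁶ × 133 = 0.001982.
1/(A₁E₁) + 1/(A₂E₂) = 1/(1025×143×10³) + 1/(2000×113×10³) = 1.125×10⁻⁸ N⁻¹.
P = 0.001982 / 1.125×10⁻⁸ = 176200 N = 176.2 kN.
σ_{copper} = P/A₂ = 176200/2000 = 88.1 MPa, tensile.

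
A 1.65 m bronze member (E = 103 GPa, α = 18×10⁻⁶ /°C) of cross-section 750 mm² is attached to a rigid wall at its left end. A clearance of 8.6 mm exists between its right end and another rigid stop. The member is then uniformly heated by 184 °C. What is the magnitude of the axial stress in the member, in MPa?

σ ≈ 0 MPa

Unrestrained expansion: δ_free = αΔT L = 18×10⁻⁶ × 184 × 1650 = 5.465 mm.
Since δ_free = 5.46 mm is less than the 8.6 mm gap, the member never touches the wall. No axial force develops.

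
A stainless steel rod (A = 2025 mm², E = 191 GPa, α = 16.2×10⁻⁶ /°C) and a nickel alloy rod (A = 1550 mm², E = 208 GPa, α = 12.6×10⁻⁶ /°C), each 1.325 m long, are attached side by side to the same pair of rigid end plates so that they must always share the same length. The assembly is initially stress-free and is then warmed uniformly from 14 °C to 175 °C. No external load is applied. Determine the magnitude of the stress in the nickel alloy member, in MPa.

Both members must finish at the same length. With the larger α, the stainless steel tends to over-expand; the plates restrain it, putting the stainless steel in compression and the nickel alloy in tension. With no external load the two internal forces are equal and opposite, magnitude P.
Setting the final lengths equal and cancelling L: (α₁ − α₂)ΔT = P/(A₁E₁) + P/(A₂E₂).
|α₁ − α₂|·ΔT = 3.6×10⁻⁶ × 161 = 0.0005796.
1/(A₁E₁) + 1/(A₂E₂) = 1/(2025×191×10³) + 1/(1550×208×10³) = 5.687×10⁻⁹ N⁻¹.
P = 0.0005796 / 5.687×10⁻⁹ = 101900 N = 101.9 kN.
σ_{nickel alloy} = P/A₂ = 101900/1550 = 65.75 MPa, tensile.

σ ≈ 65.8 MPa (tensile)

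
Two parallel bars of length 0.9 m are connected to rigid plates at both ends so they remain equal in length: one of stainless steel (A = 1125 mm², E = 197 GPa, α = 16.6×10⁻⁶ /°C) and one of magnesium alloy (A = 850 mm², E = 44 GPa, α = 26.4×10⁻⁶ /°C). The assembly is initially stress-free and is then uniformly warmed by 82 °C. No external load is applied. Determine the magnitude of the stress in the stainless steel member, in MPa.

Equilibrium of a rigid end plate with no external load gives equal and opposite internal forces ±P in the two members. Since α_{magnesium alloy} > α_{stainless steel}, heating drives the magnesium alloy into compression and the stainless steel into tension.
Setting the final lengths equal and cancelling L: (α₁ − α₂)ΔT = P/(A₁E₁) + P/(A₂E₂).
|α₁ − α₂|·ΔT = 9.8×10⁻⁶ × 82 = 0.0008036.
1/(A₁E₁) + 1/(A₂E₂) = 1/(1125×197×10³) + 1/(850×44×10³) = 3.125×10⁻⁸ N⁻¹.
So P = 0.0008036 / 3.125×10⁻⁸ = 25.72 kN.
σ_{stainless steel} = P/A₁ = 25720/1125 = 22.86 MPa, tensile.

σ ≈ 22.9 MPa (tensile)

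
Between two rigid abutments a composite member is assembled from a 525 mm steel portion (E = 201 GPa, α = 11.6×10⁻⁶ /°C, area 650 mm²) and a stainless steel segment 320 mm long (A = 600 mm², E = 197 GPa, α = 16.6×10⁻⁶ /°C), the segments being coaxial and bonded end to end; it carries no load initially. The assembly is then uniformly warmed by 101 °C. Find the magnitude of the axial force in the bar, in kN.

P ≈ 171 kN (compressive)

If the supports were absent, the total length change would be Σ αᵢΔT Lᵢ = 11.6×10⁻⁶×101×525 + 16.6×10⁻⁶×101×320 = 1.152 mm.
Since the ends are fixed, an axial force P builds up, equal in every segment, with P · Σ Lᵢ/(AᵢEᵢ) = δ_free.
Σ Lᵢ/(AᵢEᵢ) = 525/(650×201×10³) + 320/(600×197×10³) = 6.726×10⁻⁶ mm/N.
P = 1.152 / 6.726×10⁻⁶ = 171200 N = 171.2 kN, compressive.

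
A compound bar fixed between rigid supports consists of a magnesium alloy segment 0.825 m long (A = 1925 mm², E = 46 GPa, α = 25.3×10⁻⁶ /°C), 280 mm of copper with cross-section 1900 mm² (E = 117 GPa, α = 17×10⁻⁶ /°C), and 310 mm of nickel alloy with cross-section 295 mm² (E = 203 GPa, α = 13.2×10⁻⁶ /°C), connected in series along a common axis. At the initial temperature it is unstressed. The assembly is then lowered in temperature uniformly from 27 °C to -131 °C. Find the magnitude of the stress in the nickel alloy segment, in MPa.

Free thermal contraction of the whole bar: Σ αᵢΔT Lᵢ = 25.3×10⁻⁶×158×825 + 17×10⁻⁶×158×280 + 13.2×10⁻⁶×158×310 = 4.696 mm.
The rigid supports impose zero overall length change; the single axial force P common to all segments must satisfy P Σ Lᵢ/(AᵢEᵢ) = δ_free.
Σ Lᵢ/(AᵢEᵢ) = 825/(1925×46×10³) + 280/(1900×117×10³) + 310/(295×203×10³) = 1.575×10⁻⁵ mm/N.
Hence P = δ_free / Σ(L/AE) = 4.696/1.575×10⁻⁵ = 298.1 kN (tensile).
σ_{nickel alloy} = P / A = 298100 / 295 = 1011 MPa.

σ ≈ 1010 MPa (tensile)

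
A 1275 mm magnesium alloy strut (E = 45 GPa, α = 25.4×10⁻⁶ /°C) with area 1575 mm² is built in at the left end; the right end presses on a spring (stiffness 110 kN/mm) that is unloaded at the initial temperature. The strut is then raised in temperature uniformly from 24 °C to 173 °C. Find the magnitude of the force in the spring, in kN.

P ≈ 178 kN

If the spring were absent the strut would lengthen by αΔT L = 25.4×10⁻⁶ × 149 × 1275 = 4.825 mm.
Let P be the compressive force at the spring. The strut shortens elastically by PL/(AE) and the spring compresses by P/k; together these equal δ_free.
So P = δ_free / [L/(AE) + 1/k] = 4.825 / [ 1275/(1575×45×10³) + 1/(110×10³) ].
P = 4.825 / 2.708×10⁻⁵ = 178200 N.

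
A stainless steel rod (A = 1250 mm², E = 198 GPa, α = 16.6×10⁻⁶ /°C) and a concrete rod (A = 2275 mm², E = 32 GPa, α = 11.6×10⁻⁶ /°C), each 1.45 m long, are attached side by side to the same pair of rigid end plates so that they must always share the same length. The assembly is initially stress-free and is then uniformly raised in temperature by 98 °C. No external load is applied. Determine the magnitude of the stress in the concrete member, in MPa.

σ ≈ 12.1 MPa (tensile)

The stainless steel has the larger α, so on heating it would change length more than the concrete if both were free. The rigid plates force a common final length, so the stainless steel is put into compression and the concrete into tension, with equal and opposite forces P (no external load).
Setting the final lengths equal and cancelling L: (α₁ − α₂)ΔT = P/(A₁E₁) + P/(A₂E₂).
|α₁ − α₂|·ΔT = 5×10⁻⁶ × 98 = 0.00049.
1/(A₁E₁) + 1/(A₂E₂) = 1/(1250×198×10³) + 1/(2275×32×10³) = 1.778×10⁻⁸ N⁻¹.
So P = 0.00049 / 1.778×10⁻⁸ = 27.56 kN.
σ_{concrete} = P/A₂ = 27560/2275 = 12.12 MPa, tensile.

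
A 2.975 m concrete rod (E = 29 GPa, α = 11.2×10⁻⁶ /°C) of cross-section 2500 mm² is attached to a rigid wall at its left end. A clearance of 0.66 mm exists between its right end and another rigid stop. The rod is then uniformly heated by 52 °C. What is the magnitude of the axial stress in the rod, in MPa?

σ ≈ 10.5 MPa (compressive)

Unrestrained expansion: δ_free = αΔT L = 11.2×10⁻⁶ × 52 × 2975 = 1.733 mm.
After closing the 0.66 mm clearance, 1.733 − 0.66 = 1.073 mm of expansion remains to be suppressed by the wall.
So σ = E(δ_free − g)/L = 29×10³ × 1.073/2975 = 10.46 MPa.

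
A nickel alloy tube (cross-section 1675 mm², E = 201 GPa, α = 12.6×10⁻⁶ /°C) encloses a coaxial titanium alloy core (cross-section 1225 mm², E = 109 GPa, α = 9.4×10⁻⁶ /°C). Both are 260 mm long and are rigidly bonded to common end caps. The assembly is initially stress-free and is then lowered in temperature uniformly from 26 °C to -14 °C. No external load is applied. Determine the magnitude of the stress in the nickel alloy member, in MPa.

The nickel alloy has the larger α, so on cooling it would change length more than the titanium alloy if both were free. The rigid plates force a common final length, so the nickel alloy is put into tension and the titanium alloy into compression, with equal and opposite forces P (no external load).
Compatibility of the two members (thermal + elastic change equal): (α₁ − α₂)ΔT = P·[1/(A₁E₁) + 1/(A₂E₂)].
|α₁ − α₂|·ΔT = 3.2×10⁻⁶ × 40 = 0.000128.
1/(A₁E₁) + 1/(A₂E₂) = 1/(1675×201×10³) + 1/(1225×109×10³) = 1.046×10⁻⁸ N⁻¹.
P = 0.000128 / 1.046×10⁻⁸ = 12240 N = 12.24 kN.
σ_{nickel alloy} = P/A₁ = 12240/1675 = 7.306 MPa, tensile.

σ ≈ 7.31 MPa (tensile)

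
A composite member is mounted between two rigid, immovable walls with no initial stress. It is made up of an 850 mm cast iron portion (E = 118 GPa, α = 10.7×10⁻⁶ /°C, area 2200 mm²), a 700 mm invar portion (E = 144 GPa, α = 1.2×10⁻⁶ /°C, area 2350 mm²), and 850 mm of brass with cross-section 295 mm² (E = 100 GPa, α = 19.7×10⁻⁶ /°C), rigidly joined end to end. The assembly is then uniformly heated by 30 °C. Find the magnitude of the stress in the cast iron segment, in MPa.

σ ≈ 10.7 MPa (compressive)

Free thermal expansion of the whole bar: Σ αᵢΔT Lᵢ = 10.7×10⁻⁶×30×850 + 1.2×10⁻⁶×30×700 + 19.7×10⁻⁶×30×850 = 0.8004 mm.
The walls prevent any net length change, so an axial force P (same in every segment) develops. Compatibility: P · Σ Lᵢ/(AᵢEᵢ) = δ_free.
The series flexibility is Σ Lᵢ/(AᵢEᵢ) = 850/(2200×118×10³) + 700/(2350×144×10³) + 850/(295×100×10³) = 3.416×10⁻⁵ mm/N.
So P = 0.8004 / 3.416×10⁻⁵ = 23.43 kN, compressive.
σ_{cast iron} = P / A = 23430 / 2200 = 10.65 MPa.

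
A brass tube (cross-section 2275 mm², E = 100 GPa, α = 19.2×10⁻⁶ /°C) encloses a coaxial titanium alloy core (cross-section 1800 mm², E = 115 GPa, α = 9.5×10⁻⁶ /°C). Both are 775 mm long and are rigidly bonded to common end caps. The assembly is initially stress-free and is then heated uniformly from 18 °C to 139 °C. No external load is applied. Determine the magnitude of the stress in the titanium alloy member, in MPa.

σ ≈ 70.7 MPa (tensile)

Both members must finish at the same length. With the larger α, the brass tends to over-expand; the plates restrain it, putting the brass in compression and the titanium alloy in tension. With no external load the two internal forces are equal and opposite, magnitude P.
Equating the net (thermal + elastic) strains gives |α₁ − α₂|·ΔT = P·[1/(A₁E₁) + 1/(A₂E₂)].
|α₁ − α₂|·ΔT = 9.7×10⁻⁶ × 121 = 0.001174.
1/(A₁E₁) + 1/(A₂E₂) = 1/(2275×100×10³) + 1/(1800×115×10³) = 9.227×10⁻⁹ N⁻¹.
P = 0.001174 / 9.227×10⁻⁹ = 127200 N = 127.2 kN.
σ_{titanium alloy} = P/A₂ = 127200/1800 = 70.67 MPa, tensile.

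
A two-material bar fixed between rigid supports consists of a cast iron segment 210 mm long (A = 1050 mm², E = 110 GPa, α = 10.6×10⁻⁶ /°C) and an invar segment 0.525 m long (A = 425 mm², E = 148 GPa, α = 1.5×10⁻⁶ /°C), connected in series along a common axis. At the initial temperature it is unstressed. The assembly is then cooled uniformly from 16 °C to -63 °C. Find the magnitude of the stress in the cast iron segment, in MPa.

If the supports were absent, the total length change would be Σ αᵢΔT Lᵢ = 10.6×10⁻⁶×79×210 + 1.5×10⁻⁶×79×525 = 0.2381 mm.
The rigid supports impose zero overall length change; the single axial force P common to all segments must satisfy P Σ Lᵢ/(AᵢEᵢ) = δ_free.
The series flexibility is Σ Lᵢ/(AᵢEᵢ) = 210/(1050×110×10³) + 525/(425×148×10³) = 1.016×10⁻⁵ mm/N.
So P = 0.2381 / 1.016×10⁻⁵ = 23.42 kN, tensile.
σ_{cast iron} = P / A = 23420 / 1050 = 22.31 MPa.

σ ≈ 22.3 MPa (tensile)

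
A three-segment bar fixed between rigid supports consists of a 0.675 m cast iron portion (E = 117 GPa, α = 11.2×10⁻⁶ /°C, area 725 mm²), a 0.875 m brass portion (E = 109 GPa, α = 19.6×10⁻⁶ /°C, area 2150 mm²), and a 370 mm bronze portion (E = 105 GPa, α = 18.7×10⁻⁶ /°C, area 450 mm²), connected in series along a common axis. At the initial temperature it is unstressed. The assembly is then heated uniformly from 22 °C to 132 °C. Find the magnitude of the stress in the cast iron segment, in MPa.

Free thermal expansion of the whole bar: Σ αᵢΔT Lᵢ = 11.2×10⁻⁶×110×675 + 19.6×10⁻⁶×110×875 + 18.7×10⁻⁶×110×370 = 3.479 mm.
The rigid supports impose zero overall length change; the single axial force P common to all segments must satisfy P Σ Lᵢ/(AᵢEᵢ) = δ_free.
Σ Lᵢ/(AᵢEᵢ) = 675/(725×117×10³) + 875/(2150×109×10³) + 370/(450×105×10³) = 1.952×10⁻⁵ mm/N.
P = 3.479 / 1.952×10⁻⁵ = 178200 N = 178.2 kN, compressive.
σ_{cast iron} = P / A = 178200 / 725 = 245.8 MPa.

σ ≈ 246 MPa (compressive)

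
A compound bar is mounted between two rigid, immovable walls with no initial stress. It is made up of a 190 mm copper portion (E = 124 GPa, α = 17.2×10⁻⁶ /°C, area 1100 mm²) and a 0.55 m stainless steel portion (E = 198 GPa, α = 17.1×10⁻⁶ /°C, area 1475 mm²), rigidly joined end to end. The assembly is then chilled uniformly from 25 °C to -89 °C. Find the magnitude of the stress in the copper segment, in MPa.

σ ≈ 401 MPa (tensile)

If the supports were absent, the total length change would be Σ αᵢΔT Lᵢ = 17.2×10⁻⁶×114×190 + 17.1×10⁻⁶×114×550 = 1.445 mm.
The walls prevent any net length change, so an axial force P (same in every segment) develops. Compatibility: P · Σ Lᵢ/(AᵢEᵢ) = δ_free.
Σ Lᵢ/(AᵢEᵢ) = 190/(1100×124×10³) + 550/(1475×198×10³) = 3.276×10⁻⁶ mm/N.
So P = 1.445 / 3.276×10⁻⁶ = 441 kN, tensile.
σ_{copper} = P / A = 441000 / 1100 = 400.9 MPa.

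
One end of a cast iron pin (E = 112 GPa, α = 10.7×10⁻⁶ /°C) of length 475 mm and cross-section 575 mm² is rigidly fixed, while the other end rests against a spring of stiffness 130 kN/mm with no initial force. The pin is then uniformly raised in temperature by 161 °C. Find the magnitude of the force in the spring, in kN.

Free thermal expansion: δ_free = αΔT L = 10.7×10⁻⁶ × 161 × 475 = 0.8183 mm.
Let P be the compressive force at the spring. The pin shortens elastically by PL/(AE) and the spring compresses by P/k; together these equal δ_free.
P [ L/(AE) + 1/k ] = δ_free → P [ 475/(575×112×10³) + 1/(130×10³) ] = 0.8183.
P = 0.8183 / 1.507×10⁻⁵ = 54310 N.

P ≈ 54.3 kN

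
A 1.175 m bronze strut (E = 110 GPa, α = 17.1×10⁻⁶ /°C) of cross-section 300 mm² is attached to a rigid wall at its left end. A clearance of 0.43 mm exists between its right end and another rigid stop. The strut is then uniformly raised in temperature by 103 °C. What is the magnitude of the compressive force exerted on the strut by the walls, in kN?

Free thermal elongation = αΔT L = 17.1×10⁻⁶ × 103 × 1175 = 2.07 mm.
After closing the 0.43 mm clearance, 2.07 − 0.43 = 1.64 mm of expansion remains to be suppressed by the wall.
That suppressed elongation corresponds to σ = E·Δ/L = 110×10³ × 1.64/1175 = 153.5 MPa.
P = σA = 153.5 × 300 = 46.05 kN.

P ≈ 46 kN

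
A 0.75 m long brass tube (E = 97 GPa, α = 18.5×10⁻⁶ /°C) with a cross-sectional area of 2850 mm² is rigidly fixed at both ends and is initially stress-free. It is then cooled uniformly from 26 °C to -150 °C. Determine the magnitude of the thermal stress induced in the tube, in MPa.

σ ≈ 316 MPa (tensile)

Because both ends are immovable the net strain is zero, and the suppressed thermal strain is αΔT = 18.5×10⁻⁶ × 176 = 3256×10⁻⁶.
The stress required to suppress this strain is σ = Eε = 97×10³ × 3256×10⁻⁶ = 315.8 MPa, tensile since the tube is trying to contract.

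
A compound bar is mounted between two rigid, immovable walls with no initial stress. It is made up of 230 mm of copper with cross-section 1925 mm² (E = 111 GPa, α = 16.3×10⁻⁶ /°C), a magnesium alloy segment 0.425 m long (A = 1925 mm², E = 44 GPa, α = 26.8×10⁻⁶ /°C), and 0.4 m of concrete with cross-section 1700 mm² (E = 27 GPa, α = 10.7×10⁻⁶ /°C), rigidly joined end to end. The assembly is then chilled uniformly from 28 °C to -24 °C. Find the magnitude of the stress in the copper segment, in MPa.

σ ≈ 35.4 MPa (tensile)

With the walls removed the bar would change length by δ_free = Σ αᵢΔT Lᵢ = 16.3×10⁻⁶×52×230 + 26.8×10⁻⁶×52×425 + 10.7×10⁻⁶×52×400 = 1.01 mm.
The walls prevent any net length change, so an axial force P (same in every segment) develops. Compatibility: P · Σ Lᵢ/(AᵢEᵢ) = δ_free.
Σ Lᵢ/(AᵢEᵢ) = 230/(1925×111×10³) + 425/(1925×44×10³) + 400/(1700×27×10³) = 1.481×10⁻⁵ mm/N.
Hence P = δ_free / Σ(L/AE) = 1.01/1.481×10⁻⁵ = 68.19 kN (tensile).
σ_{copper} = P / A = 68190 / 1925 = 35.42 MPa.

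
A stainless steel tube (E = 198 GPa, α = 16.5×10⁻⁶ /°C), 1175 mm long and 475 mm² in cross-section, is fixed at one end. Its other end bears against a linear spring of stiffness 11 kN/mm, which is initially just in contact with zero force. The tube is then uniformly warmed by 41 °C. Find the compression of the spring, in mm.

Free thermal expansion: δ_free = αΔT L = 16.5×10⁻⁶ × 41 × 1175 = 0.7949 mm.
Let P be the compressive force at the spring. The tube shortens elastically by PL/(AE) and the spring compresses by P/k; together these equal δ_free.
P [ L/(AE) + 1/k ] = δ_free → P [ 1175/(475×198×10³) + 1/(11×10³) ] = 0.7949.
P = 0.7949 / 0.0001034 = 7687 N.
Spring compression = P/k = 7687/(11×10³) = 0.6988 mm.

δ ≈ 0.699 mm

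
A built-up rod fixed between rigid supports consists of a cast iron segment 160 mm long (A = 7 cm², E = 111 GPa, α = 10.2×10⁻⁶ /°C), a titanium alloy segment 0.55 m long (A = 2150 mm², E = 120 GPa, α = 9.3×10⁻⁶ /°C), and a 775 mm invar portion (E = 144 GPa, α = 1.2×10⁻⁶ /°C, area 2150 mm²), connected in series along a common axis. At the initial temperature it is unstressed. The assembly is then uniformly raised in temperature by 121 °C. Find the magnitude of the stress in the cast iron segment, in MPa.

If the supports were absent, the total length change would be Σ αᵢΔT Lᵢ = 10.2×10⁻⁶×121×160 + 9.3×10⁻⁶×121×550 + 1.2×10⁻⁶×121×775 = 0.9289 mm.
The rigid supports impose zero overall length change; the single axial force P common to all segments must satisfy P Σ Lᵢ/(AᵢEᵢ) = δ_free.
Σ Lᵢ/(AᵢEᵢ) = 160/(700×111×10³) + 550/(2150×120×10³) + 775/(2150×144×10³) = 6.694×10⁻⁶ mm/N.
So P = 0.9289 / 6.694×10⁻⁶ = 138.8 kN, compressive.
σ_{cast iron} = P / A = 138800 / 700 = 198.2 MPa.

σ ≈ 198 MPa (compressive)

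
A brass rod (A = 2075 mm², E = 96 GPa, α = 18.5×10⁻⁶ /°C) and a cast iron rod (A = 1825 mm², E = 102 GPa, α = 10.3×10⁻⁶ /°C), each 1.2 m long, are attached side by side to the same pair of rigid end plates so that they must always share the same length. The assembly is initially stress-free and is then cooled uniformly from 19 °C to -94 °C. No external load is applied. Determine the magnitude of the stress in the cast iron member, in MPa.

Equilibrium of a rigid end plate with no external load gives equal and opposite internal forces ±P in the two members. Since α_{brass} > α_{cast iron}, cooling drives the brass into tension and the cast iron into compression.
Setting the final lengths equal and cancelling L: (α₁ − α₂)ΔT = P/(A₁E₁) + P/(A₂E₂).
|α₁ − α₂|·ΔT = 8.2×10⁻⁶ × 113 = 0.0009266.
1/(A₁E₁) + 1/(A₂E₂) = 1/(2075×96×10³) + 1/(1825×102×10³) = 1.039×10⁻⁸ N⁻¹.
So P = 0.0009266 / 1.039×10⁻⁸ = 89.16 kN.
σ_{cast iron} = P/A₂ = 89160/1825 = 48.86 MPa, compressive.

σ ≈ 48.9 MPa (compressive)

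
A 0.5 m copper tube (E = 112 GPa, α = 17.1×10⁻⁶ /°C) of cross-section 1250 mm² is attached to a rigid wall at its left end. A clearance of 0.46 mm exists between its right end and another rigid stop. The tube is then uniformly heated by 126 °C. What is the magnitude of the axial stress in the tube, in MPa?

σ ≈ 138 MPa (compressive)

Free thermal elongation = αΔT L = 17.1×10⁻⁶ × 126 × 500 = 1.077 mm.
The gap closes (δ_free > 0.46 mm) and the wall then resists a further 1.077 − 0.46 = 0.6173 mm of expansion.
Compatibility: PL/(AE) = 0.6173 mm, so σ = P/A = E × (0.6173/500) = 138.3 MPa.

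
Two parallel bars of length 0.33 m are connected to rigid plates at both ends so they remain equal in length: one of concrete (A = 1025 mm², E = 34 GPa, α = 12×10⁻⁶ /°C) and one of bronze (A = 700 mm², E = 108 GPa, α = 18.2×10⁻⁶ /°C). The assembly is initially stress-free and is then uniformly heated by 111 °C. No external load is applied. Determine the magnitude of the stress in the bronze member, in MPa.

σ ≈ 23.5 MPa (compressive)

Equilibrium of a rigid end plate with no external load gives equal and opposite internal forces ±P in the two members. Since α_{bronze} > α_{concrete}, heating drives the bronze into compression and the concrete into tension.
Setting the final lengths equal and cancelling L: (α₁ − α₂)ΔT = P/(A₁E₁) + P/(A₂E₂).
|α₁ − α₂|·ΔT = 6.2×10⁻⁶ × 111 = 0.0006882.
1/(A₁E₁) + 1/(A₂E₂) = 1/(1025×34×10³) + 1/(700×108×10³) = 4.192×10⁻⁸ N⁻¹.
So P = 0.0006882 / 4.192×10⁻⁸ = 16.42 kN.
σ_{bronze} = P/A₂ = 16420/700 = 23.45 MPa, compressive.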